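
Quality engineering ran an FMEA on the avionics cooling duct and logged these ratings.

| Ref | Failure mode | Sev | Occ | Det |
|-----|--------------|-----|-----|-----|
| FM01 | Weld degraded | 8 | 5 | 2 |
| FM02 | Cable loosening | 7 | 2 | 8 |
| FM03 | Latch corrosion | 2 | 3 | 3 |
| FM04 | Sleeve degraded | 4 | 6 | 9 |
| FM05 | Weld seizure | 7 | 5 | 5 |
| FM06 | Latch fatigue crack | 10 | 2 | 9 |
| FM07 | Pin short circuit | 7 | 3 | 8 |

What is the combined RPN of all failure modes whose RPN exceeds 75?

931

RPN = Severity × Occurrence × Detection:
  FM01: 8 × 5 × 2 = 80
  FM02: 7 × 2 × 8 = 112
  FM03: 2 × 3 × 3 = 18
  FM04: 4 × 6 × 9 = 216
  FM05: 7 × 5 × 5 = 175
  FM06: 10 × 2 × 9 = 180
  FM07: 7 × 3 × 8 = 168
RPN > 75: FM01 (80), FM02 (112), FM04 (216), FM05 (175), FM06 (180), FM07 (168).
Sum: 80 + 112 + 216 + 175 + 180 + 168 = 931.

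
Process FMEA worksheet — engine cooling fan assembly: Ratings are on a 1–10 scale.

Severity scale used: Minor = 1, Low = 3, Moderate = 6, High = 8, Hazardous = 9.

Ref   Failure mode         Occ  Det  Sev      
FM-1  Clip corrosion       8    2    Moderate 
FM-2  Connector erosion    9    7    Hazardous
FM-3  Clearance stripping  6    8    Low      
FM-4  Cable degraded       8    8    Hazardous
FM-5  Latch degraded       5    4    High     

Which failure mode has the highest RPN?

RPN = Severity × Occurrence × Detection:
  FM-1: 6 × 8 × 2 = 96
  FM-2: 9 × 9 × 7 = 567
  FM-3: 3 × 6 × 8 = 144
  FM-4: 9 × 8 × 8 = 576
  FM-5: 8 × 5 × 4 = 160
Highest RPN is 576 → FM-4.

FM-4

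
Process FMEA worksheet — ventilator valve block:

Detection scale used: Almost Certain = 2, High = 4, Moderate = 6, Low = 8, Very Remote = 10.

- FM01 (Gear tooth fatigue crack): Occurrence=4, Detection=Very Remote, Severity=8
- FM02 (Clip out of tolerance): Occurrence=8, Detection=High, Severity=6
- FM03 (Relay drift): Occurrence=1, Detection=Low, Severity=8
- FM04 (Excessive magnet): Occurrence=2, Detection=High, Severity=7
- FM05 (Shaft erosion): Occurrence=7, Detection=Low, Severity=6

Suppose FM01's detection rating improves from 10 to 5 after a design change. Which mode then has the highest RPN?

FM05

RPN = Severity × Occurrence × Detection:
  FM01: 8 × 4 × 10 = 320
  FM02: 6 × 8 × 4 = 192
  FM03: 8 × 1 × 8 = 64
  FM04: 7 × 2 × 4 = 56
  FM05: 6 × 7 × 8 = 336
After action: FM01 → 8 × 4 × 5 = 160.
Revised RPNs: FM05=336, FM02=192, FM01=160, FM03=64, FM04=56.
Highest is now FM05 (336).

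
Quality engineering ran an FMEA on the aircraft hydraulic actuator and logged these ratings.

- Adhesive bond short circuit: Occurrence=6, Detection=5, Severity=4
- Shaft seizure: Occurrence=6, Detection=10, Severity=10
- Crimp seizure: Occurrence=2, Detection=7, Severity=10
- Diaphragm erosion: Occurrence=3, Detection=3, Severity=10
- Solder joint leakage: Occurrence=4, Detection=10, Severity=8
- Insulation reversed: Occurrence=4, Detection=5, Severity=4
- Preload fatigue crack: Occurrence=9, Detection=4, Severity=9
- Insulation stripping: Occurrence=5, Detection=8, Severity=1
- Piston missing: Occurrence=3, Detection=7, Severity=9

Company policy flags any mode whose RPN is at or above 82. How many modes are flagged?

7

RPN = Severity × Occurrence × Detection:
  Adhesive bond short circuit: 4 × 6 × 5 = 120
  Shaft seizure: 10 × 6 × 10 = 600
  Crimp seizure: 10 × 2 × 7 = 140
  Diaphragm erosion: 10 × 3 × 3 = 90
  Solder joint leakage: 8 × 4 × 10 = 320
  Insulation reversed: 4 × 4 × 5 = 80
  Preload fatigue crack: 9 × 9 × 4 = 324
  Insulation stripping: 1 × 5 × 8 = 40
  Piston missing: 9 × 3 × 7 = 189
Modes with RPN ≥ 82: Adhesive bond short circuit (120), Shaft seizure (600), Crimp seizure (140), Diaphragm erosion (90), Solder joint leakage (320), Preload fatigue crack (324), Piston missing (189) → 7.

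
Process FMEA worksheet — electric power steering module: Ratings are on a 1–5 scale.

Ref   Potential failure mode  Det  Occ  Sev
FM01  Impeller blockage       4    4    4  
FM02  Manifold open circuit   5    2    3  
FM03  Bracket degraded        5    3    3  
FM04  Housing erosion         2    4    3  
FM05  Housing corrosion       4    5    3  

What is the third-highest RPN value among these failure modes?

RPN = Severity × Occurrence × Detection:
  FM01: 4 × 4 × 4 = 64
  FM02: 3 × 2 × 5 = 30
  FM03: 3 × 3 × 5 = 45
  FM04: 3 × 4 × 2 = 24
  FM05: 3 × 5 × 4 = 60
Sorted descending: 64, 60, 45, 30, 24.
The third-highest RPN is 45 (FM03).

45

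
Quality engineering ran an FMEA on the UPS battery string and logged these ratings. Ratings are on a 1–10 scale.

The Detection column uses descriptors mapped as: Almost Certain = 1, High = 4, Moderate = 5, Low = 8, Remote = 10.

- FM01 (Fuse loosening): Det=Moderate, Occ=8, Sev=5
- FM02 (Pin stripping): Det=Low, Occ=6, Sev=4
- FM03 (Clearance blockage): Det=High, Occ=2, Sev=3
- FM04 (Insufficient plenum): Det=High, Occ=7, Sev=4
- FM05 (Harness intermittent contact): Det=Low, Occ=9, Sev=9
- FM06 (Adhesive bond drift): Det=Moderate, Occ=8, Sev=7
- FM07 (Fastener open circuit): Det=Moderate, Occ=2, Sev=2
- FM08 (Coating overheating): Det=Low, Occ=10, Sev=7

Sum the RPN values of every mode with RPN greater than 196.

RPN = Severity × Occurrence × Detection:
  FM01: 5 × 8 × 5 = 200
  FM02: 4 × 6 × 8 = 192
  FM03: 3 × 2 × 4 = 24
  FM04: 4 × 7 × 4 = 112
  FM05: 9 × 9 × 8 = 648
  FM06: 7 × 8 × 5 = 280
  FM07: 2 × 2 × 5 = 20
  FM08: 7 × 10 × 8 = 560
RPN > 196: FM01 (200), FM05 (648), FM06 (280), FM08 (560).
Sum: 200 + 648 + 280 + 560 = 1688.

1688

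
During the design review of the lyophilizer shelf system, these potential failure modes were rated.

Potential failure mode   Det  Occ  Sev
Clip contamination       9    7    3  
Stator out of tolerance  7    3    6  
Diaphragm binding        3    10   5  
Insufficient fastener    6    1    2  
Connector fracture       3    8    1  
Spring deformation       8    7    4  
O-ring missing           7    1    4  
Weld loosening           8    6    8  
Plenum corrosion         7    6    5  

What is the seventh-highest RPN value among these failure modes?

28

RPN = Severity × Occurrence × Detection:
  Clip contamination: 3 × 7 × 9 = 189
  Stator out of tolerance: 6 × 3 × 7 = 126
  Diaphragm binding: 5 × 10 × 3 = 150
  Insufficient fastener: 2 × 1 × 6 = 12
  Connector fracture: 1 × 8 × 3 = 24
  Spring deformation: 4 × 7 × 8 = 224
  O-ring missing: 4 × 1 × 7 = 28
  Weld loosening: 8 × 6 × 8 = 384
  Plenum corrosion: 5 × 6 × 7 = 210
Sorted descending: 384, 224, 210, 189, 150, 126, 28, 24, 12.
The seventh-highest RPN is 28 (O-ring missing).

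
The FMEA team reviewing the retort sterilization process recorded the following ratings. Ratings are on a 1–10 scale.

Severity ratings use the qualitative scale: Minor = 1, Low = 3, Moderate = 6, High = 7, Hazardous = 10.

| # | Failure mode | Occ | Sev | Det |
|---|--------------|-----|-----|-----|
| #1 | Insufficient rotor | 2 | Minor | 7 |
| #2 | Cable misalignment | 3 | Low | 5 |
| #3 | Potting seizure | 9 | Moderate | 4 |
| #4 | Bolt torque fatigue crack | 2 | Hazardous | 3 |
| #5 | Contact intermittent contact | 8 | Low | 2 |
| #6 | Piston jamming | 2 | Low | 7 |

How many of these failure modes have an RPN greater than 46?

3

RPN = Severity × Occurrence × Detection:
  #1: 1 × 2 × 7 = 14
  #2: 3 × 3 × 5 = 45
  #3: 6 × 9 × 4 = 216
  #4: 10 × 2 × 3 = 60
  #5: 3 × 8 × 2 = 48
  #6: 3 × 2 × 7 = 42
Modes with RPN > 46: #3 (216), #4 (60), #5 (48) → 3.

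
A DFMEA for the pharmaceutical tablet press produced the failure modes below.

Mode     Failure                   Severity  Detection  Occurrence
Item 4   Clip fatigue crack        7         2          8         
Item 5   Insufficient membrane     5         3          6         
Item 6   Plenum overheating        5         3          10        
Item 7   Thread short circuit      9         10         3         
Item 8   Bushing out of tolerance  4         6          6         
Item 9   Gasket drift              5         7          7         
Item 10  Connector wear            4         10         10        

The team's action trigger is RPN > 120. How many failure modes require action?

5

RPN = Severity × Occurrence × Detection:
  Item 4: 7 × 8 × 2 = 112
  Item 5: 5 × 6 × 3 = 90
  Item 6: 5 × 10 × 3 = 150
  Item 7: 9 × 3 × 10 = 270
  Item 8: 4 × 6 × 6 = 144
  Item 9: 5 × 7 × 7 = 245
  Item 10: 4 × 10 × 10 = 400
Modes with RPN > 120: Item 6 (150), Item 7 (270), Item 8 (144), Item 9 (245), Item 10 (400) → 5.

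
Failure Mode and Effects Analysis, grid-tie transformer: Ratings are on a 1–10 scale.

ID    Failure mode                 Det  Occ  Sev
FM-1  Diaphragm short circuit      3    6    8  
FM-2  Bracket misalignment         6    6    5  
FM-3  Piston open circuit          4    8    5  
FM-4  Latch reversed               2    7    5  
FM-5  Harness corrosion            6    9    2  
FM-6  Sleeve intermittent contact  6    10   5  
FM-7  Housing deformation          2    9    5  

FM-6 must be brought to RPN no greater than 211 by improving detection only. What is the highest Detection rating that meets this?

FM-6: S=5, O=10, D=6 → current RPN = 300.
Fixed product = 50. Need 50 × D ≤ 211, so D ≤ 211/50 = 4.22.
Maximum integer Detection rating = 4 (gives RPN 200; D=5 would give 250 > 211).

4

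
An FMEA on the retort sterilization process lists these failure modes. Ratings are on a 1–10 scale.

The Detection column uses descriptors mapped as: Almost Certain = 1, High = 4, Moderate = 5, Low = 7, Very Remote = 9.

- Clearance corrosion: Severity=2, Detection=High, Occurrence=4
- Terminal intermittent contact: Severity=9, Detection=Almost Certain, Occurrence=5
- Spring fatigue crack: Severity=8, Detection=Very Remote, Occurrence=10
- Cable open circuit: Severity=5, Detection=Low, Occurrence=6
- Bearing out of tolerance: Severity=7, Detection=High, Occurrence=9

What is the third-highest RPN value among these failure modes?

210

RPN = Severity × Occurrence × Detection:
  Clearance corrosion: 2 × 4 × 4 = 32
  Terminal intermittent contact: 9 × 5 × 1 = 45
  Spring fatigue crack: 8 × 10 × 9 = 720
  Cable open circuit: 5 × 6 × 7 = 210
  Bearing out of tolerance: 7 × 9 × 4 = 252
Sorted descending: 720, 252, 210, 45, 32.
The third-highest RPN is 210 (Cable open circuit).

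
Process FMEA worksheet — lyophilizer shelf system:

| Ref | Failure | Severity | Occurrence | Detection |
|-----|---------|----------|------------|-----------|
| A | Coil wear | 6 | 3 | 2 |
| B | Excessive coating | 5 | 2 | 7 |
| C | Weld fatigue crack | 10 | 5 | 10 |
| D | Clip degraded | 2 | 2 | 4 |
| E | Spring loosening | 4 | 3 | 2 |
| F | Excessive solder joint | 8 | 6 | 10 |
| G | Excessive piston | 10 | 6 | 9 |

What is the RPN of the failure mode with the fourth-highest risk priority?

RPN = Severity × Occurrence × Detection:
  A: 6 × 3 × 2 = 36
  B: 5 × 2 × 7 = 70
  C: 10 × 5 × 10 = 500
  D: 2 × 2 × 4 = 16
  E: 4 × 3 × 2 = 24
  F: 8 × 6 × 10 = 480
  G: 10 × 6 × 9 = 540
Sorted descending: 540, 500, 480, 70, 36, 24, 16.
The fourth-highest RPN is 70 (B).

70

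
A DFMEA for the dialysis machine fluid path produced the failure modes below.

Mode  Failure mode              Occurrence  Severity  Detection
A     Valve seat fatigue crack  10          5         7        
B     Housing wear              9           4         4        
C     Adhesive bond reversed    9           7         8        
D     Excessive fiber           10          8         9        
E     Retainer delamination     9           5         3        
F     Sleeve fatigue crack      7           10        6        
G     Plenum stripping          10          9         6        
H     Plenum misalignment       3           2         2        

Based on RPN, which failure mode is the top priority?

RPN = Severity × Occurrence × Detection:
  A: 5 × 10 × 7 = 350
  B: 4 × 9 × 4 = 144
  C: 7 × 9 × 8 = 504
  D: 8 × 10 × 9 = 720
  E: 5 × 9 × 3 = 135
  F: 10 × 7 × 6 = 420
  G: 9 × 10 × 6 = 540
  H: 2 × 3 × 2 = 12
Highest RPN is 720 → D.

D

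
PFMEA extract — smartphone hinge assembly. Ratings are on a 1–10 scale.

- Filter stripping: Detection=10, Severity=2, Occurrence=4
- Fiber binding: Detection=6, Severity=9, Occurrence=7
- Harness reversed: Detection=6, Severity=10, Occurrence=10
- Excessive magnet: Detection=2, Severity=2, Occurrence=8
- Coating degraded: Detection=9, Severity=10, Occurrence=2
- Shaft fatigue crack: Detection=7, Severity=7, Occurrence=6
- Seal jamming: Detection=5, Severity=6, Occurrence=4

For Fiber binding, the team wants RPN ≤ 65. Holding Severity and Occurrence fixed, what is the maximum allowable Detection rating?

Fiber binding: S=9, O=7, D=6 → current RPN = 378.
Fixed product = 63. Need 63 × D ≤ 65, so D ≤ 65/63 = 1.03.
Maximum integer Detection rating = 1 (gives RPN 63; D=2 would give 126 > 65).

1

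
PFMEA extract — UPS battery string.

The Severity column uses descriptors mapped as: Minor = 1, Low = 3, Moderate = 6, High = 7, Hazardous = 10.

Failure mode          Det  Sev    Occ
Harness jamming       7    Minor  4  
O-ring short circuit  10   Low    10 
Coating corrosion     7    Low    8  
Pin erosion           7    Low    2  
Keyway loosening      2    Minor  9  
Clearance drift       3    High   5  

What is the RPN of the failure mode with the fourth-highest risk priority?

RPN = Severity × Occurrence × Detection:
  Harness jamming: 1 × 4 × 7 = 28
  O-ring short circuit: 3 × 10 × 10 = 300
  Coating corrosion: 3 × 8 × 7 = 168
  Pin erosion: 3 × 2 × 7 = 42
  Keyway loosening: 1 × 9 × 2 = 18
  Clearance drift: 7 × 5 × 3 = 105
Sorted descending: 300, 168, 105, 42, 28, 18.
The fourth-highest RPN is 42 (Pin erosion).

42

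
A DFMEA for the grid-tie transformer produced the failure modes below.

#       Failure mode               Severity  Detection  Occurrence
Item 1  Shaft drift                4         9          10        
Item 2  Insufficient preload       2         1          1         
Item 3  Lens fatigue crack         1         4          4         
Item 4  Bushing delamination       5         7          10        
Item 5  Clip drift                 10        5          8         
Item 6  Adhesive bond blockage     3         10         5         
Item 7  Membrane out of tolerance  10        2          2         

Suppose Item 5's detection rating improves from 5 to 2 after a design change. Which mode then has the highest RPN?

Item 1

RPN = Severity × Occurrence × Detection:
  Item 1: 4 × 10 × 9 = 360
  Item 2: 2 × 1 × 1 = 2
  Item 3: 1 × 4 × 4 = 16
  Item 4: 5 × 10 × 7 = 350
  Item 5: 10 × 8 × 5 = 400
  Item 6: 3 × 5 × 10 = 150
  Item 7: 10 × 2 × 2 = 40
After action: Item 5 → 10 × 8 × 2 = 160.
Revised RPNs: Item 1=360, Item 4=350, Item 5=160, Item 6=150, Item 7=40, Item 3=16, Item 2=2.
Highest is now Item 1 (360).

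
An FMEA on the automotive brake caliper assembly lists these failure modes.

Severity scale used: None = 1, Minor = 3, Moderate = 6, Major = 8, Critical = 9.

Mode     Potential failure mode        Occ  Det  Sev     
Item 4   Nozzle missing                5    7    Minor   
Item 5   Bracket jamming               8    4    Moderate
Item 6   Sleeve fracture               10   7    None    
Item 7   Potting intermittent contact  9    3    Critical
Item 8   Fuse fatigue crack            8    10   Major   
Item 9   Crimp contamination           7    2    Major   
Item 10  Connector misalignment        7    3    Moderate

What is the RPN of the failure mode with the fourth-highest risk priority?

126

RPN = Severity × Occurrence × Detection:
  Item 4: 3 × 5 × 7 = 105
  Item 5: 6 × 8 × 4 = 192
  Item 6: 1 × 10 × 7 = 70
  Item 7: 9 × 9 × 3 = 243
  Item 8: 8 × 8 × 10 = 640
  Item 9: 8 × 7 × 2 = 112
  Item 10: 6 × 7 × 3 = 126
Sorted descending: 640, 243, 192, 126, 112, 105, 70.
The fourth-highest RPN is 126 (Item 10).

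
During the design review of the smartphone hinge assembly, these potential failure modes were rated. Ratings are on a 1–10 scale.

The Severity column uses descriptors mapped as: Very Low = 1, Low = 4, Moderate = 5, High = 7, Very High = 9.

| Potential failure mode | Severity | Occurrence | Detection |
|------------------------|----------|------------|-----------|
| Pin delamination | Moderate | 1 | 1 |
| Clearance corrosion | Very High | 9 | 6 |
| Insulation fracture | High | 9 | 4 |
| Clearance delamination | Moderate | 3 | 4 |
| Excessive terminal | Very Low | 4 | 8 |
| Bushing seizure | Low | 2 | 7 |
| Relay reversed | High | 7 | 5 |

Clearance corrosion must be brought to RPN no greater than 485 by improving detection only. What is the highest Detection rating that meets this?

Clearance corrosion: S=9, O=9, D=6 → current RPN = 486.
Fixed product = 81. Need 81 × D ≤ 485, so D ≤ 485/81 = 5.99.
Maximum integer Detection rating = 5 (gives RPN 405; D=6 would give 486 > 485).

5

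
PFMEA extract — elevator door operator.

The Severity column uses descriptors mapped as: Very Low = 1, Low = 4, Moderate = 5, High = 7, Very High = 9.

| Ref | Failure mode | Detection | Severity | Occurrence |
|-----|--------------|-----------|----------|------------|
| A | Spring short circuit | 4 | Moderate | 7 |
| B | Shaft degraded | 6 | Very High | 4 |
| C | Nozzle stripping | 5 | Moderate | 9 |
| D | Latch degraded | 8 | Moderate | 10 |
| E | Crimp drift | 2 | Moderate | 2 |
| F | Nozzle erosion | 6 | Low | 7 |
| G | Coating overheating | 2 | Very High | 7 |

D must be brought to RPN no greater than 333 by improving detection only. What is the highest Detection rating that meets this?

6

D: S=5, O=10, D=8 → current RPN = 400.
Fixed product = 50. Need 50 × D ≤ 333, so D ≤ 333/50 = 6.66.
Maximum integer Detection rating = 6 (gives RPN 300; D=7 would give 350 > 333).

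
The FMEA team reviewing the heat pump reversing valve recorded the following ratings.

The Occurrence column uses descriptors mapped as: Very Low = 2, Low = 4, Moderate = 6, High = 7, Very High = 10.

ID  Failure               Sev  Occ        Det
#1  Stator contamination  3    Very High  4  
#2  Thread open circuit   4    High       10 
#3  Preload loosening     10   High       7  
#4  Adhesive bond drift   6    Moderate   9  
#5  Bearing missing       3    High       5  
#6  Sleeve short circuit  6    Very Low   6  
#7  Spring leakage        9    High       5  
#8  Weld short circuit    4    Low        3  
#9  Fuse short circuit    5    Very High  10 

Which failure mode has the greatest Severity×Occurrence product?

Criticality = Severity × Occurrence:
  #1: 3 × 10 = 30
  #2: 4 × 7 = 28
  #3: 10 × 7 = 70
  #4: 6 × 6 = 36
  #5: 3 × 7 = 21
  #6: 6 × 2 = 12
  #7: 9 × 7 = 63
  #8: 4 × 4 = 16
  #9: 5 × 10 = 50
Highest criticality is 70 → #3.

#3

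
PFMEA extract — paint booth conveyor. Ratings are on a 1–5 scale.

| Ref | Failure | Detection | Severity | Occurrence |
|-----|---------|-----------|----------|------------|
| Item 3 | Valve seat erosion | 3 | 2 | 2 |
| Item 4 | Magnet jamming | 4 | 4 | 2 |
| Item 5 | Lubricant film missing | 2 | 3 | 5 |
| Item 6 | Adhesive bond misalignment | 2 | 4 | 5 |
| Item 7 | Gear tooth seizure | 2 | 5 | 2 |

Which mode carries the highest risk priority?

RPN = Severity × Occurrence × Detection:
  Item 3: 2 × 2 × 3 = 12
  Item 4: 4 × 2 × 4 = 32
  Item 5: 3 × 5 × 2 = 30
  Item 6: 4 × 5 × 2 = 40
  Item 7: 5 × 2 × 2 = 20
Highest RPN is 40 → Item 6.

Item 6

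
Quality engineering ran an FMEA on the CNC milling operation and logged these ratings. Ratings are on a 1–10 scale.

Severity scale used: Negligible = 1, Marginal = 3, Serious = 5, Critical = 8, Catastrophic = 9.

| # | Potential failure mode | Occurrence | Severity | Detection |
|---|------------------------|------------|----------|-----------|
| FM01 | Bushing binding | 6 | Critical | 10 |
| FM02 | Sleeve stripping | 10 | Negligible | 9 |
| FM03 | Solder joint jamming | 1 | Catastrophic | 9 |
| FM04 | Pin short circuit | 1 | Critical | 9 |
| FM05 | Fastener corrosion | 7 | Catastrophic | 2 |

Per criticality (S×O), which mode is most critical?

Criticality = Severity × Occurrence:
  FM01: 8 × 6 = 48
  FM02: 1 × 10 = 10
  FM03: 9 × 1 = 9
  FM04: 8 × 1 = 8
  FM05: 9 × 7 = 63
Highest criticality is 63 → FM05.

FM05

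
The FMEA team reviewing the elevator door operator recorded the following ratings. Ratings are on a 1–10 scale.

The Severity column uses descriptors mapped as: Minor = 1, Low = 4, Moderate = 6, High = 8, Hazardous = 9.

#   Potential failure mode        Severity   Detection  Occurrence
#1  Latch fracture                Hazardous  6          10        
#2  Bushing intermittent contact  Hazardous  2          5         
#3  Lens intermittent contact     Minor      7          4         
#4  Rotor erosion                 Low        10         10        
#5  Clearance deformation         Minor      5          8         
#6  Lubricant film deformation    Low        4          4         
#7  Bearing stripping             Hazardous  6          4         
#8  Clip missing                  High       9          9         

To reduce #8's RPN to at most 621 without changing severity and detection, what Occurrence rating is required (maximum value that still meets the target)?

#8: S=8, O=9, D=9 → current RPN = 648.
Fixed product = 72. Need 72 × O ≤ 621, so O ≤ 621/72 = 8.62.
Maximum integer Occurrence rating = 8 (gives RPN 576; O=9 would give 648 > 621).

8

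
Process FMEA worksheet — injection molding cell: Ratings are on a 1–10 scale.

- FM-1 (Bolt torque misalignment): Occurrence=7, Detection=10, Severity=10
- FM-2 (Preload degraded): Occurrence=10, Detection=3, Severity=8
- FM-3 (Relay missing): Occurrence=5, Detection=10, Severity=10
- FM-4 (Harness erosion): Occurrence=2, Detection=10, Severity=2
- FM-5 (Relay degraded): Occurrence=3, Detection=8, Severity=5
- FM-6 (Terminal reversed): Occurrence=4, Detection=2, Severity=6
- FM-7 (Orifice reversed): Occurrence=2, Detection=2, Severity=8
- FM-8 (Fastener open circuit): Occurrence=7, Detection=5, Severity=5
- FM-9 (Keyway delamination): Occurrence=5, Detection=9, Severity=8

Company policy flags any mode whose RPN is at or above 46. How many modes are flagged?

RPN = Severity × Occurrence × Detection:
  FM-1: 10 × 7 × 10 = 700
  FM-2: 8 × 10 × 3 = 240
  FM-3: 10 × 5 × 10 = 500
  FM-4: 2 × 2 × 10 = 40
  FM-5: 5 × 3 × 8 = 120
  FM-6: 6 × 4 × 2 = 48
  FM-7: 8 × 2 × 2 = 32
  FM-8: 5 × 7 × 5 = 175
  FM-9: 8 × 5 × 9 = 360
Modes with RPN ≥ 46: FM-1 (700), FM-2 (240), FM-3 (500), FM-5 (120), FM-6 (48), FM-8 (175), FM-9 (360) → 7.

7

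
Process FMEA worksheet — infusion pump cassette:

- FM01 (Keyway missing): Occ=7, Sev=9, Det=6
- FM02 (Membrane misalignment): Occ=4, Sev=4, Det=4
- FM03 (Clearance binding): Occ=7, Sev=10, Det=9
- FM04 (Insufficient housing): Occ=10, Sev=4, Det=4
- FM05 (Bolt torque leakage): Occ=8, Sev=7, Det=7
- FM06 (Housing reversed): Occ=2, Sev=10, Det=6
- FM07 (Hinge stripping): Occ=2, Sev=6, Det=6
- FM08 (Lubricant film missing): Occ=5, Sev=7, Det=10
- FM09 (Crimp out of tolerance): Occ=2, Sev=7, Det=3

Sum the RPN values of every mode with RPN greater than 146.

RPN = Severity × Occurrence × Detection:
  FM01: 9 × 7 × 6 = 378
  FM02: 4 × 4 × 4 = 64
  FM03: 10 × 7 × 9 = 630
  FM04: 4 × 10 × 4 = 160
  FM05: 7 × 8 × 7 = 392
  FM06: 10 × 2 × 6 = 120
  FM07: 6 × 2 × 6 = 72
  FM08: 7 × 5 × 10 = 350
  FM09: 7 × 2 × 3 = 42
RPN > 146: FM01 (378), FM03 (630), FM04 (160), FM05 (392), FM08 (350).
Sum: 378 + 630 + 160 + 392 + 350 = 1910.

1910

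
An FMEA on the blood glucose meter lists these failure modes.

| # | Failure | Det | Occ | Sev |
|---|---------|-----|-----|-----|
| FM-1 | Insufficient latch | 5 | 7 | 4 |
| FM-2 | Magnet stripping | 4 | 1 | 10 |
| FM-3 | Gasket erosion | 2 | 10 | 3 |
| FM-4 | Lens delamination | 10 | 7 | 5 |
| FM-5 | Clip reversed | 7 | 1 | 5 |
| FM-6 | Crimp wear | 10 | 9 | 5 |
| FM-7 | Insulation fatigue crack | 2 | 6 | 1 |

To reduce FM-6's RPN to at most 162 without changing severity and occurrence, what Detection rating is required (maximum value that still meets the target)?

3

FM-6: S=5, O=9, D=10 → current RPN = 450.
Fixed product = 45. Need 45 × D ≤ 162, so D ≤ 162/45 = 3.60.
Maximum integer Detection rating = 3 (gives RPN 135; D=4 would give 180 > 162).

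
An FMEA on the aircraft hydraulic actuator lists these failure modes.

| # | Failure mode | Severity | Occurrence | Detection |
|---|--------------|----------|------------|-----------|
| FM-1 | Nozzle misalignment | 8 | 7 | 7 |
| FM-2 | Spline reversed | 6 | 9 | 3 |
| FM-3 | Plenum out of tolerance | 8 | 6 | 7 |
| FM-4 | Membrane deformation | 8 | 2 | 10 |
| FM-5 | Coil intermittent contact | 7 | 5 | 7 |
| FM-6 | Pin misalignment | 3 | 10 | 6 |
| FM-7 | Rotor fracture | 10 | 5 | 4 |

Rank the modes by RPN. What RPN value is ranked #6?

RPN = Severity × Occurrence × Detection:
  FM-1: 8 × 7 × 7 = 392
  FM-2: 6 × 9 × 3 = 162
  FM-3: 8 × 6 × 7 = 336
  FM-4: 8 × 2 × 10 = 160
  FM-5: 7 × 5 × 7 = 245
  FM-6: 3 × 10 × 6 = 180
  FM-7: 10 × 5 × 4 = 200
Sorted descending: 392, 336, 245, 200, 180, 162, 160.
The sixth-highest RPN is 162 (FM-2).

162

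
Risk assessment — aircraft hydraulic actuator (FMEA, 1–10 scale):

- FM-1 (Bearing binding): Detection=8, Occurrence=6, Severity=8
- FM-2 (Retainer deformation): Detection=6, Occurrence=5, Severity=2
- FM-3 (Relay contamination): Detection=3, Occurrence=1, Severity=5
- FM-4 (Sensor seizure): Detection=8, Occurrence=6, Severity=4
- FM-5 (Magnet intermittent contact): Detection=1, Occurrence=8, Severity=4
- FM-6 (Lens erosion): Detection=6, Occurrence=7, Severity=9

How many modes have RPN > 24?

RPN = Severity × Occurrence × Detection:
  FM-1: 8 × 6 × 8 = 384
  FM-2: 2 × 5 × 6 = 60
  FM-3: 5 × 1 × 3 = 15
  FM-4: 4 × 6 × 8 = 192
  FM-5: 4 × 8 × 1 = 32
  FM-6: 9 × 7 × 6 = 378
Modes with RPN > 24: FM-1 (384), FM-2 (60), FM-4 (192), FM-5 (32), FM-6 (378) → 5.

5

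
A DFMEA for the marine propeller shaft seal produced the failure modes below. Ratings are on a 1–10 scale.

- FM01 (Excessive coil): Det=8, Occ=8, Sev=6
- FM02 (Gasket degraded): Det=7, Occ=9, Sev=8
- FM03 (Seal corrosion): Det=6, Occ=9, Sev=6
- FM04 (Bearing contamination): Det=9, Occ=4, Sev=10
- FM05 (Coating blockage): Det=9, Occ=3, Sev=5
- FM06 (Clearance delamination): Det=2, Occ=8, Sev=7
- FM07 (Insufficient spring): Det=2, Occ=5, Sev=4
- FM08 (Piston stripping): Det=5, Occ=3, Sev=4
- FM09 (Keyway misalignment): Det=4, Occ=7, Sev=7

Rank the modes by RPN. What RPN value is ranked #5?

196

RPN = Severity × Occurrence × Detection:
  FM01: 6 × 8 × 8 = 384
  FM02: 8 × 9 × 7 = 504
  FM03: 6 × 9 × 6 = 324
  FM04: 10 × 4 × 9 = 360
  FM05: 5 × 3 × 9 = 135
  FM06: 7 × 8 × 2 = 112
  FM07: 4 × 5 × 2 = 40
  FM08: 4 × 3 × 5 = 60
  FM09: 7 × 7 × 4 = 196
Sorted descending: 504, 384, 360, 324, 196, 135, 112, 60, 40.
The fifth-highest RPN is 196 (FM09).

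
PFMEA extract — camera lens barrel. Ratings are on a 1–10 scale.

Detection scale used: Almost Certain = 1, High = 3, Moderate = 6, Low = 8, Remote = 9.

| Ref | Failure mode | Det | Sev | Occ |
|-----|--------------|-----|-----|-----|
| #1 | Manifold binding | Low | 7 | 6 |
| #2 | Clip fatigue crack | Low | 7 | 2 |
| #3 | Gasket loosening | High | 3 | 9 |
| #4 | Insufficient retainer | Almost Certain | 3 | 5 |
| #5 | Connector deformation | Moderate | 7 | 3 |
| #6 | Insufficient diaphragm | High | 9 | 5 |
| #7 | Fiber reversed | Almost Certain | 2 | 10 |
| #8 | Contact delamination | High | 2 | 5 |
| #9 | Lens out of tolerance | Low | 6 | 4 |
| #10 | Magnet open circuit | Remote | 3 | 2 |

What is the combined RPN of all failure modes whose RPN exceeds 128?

663

RPN = Severity × Occurrence × Detection:
  #1: 7 × 6 × 8 = 336
  #2: 7 × 2 × 8 = 112
  #3: 3 × 9 × 3 = 81
  #4: 3 × 5 × 1 = 15
  #5: 7 × 3 × 6 = 126
  #6: 9 × 5 × 3 = 135
  #7: 2 × 10 × 1 = 20
  #8: 2 × 5 × 3 = 30
  #9: 6 × 4 × 8 = 192
  #10: 3 × 2 × 9 = 54
RPN > 128: #1 (336), #6 (135), #9 (192).
Sum: 336 + 135 + 192 = 663.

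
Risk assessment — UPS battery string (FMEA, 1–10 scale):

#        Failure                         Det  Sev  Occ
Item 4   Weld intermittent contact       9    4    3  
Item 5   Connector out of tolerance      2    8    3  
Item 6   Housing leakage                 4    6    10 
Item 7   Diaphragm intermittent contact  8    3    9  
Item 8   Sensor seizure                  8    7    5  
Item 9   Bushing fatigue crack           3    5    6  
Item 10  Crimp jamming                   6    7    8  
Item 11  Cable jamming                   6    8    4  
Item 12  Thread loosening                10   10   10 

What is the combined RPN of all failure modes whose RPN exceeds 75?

2462

RPN = Severity × Occurrence × Detection:
  Item 4: 4 × 3 × 9 = 108
  Item 5: 8 × 3 × 2 = 48
  Item 6: 6 × 10 × 4 = 240
  Item 7: 3 × 9 × 8 = 216
  Item 8: 7 × 5 × 8 = 280
  Item 9: 5 × 6 × 3 = 90
  Item 10: 7 × 8 × 6 = 336
  Item 11: 8 × 4 × 6 = 192
  Item 12: 10 × 10 × 10 = 1000
RPN > 75: Item 4 (108), Item 6 (240), Item 7 (216), Item 8 (280), Item 9 (90), Item 10 (336), Item 11 (192), Item 12 (1000).
Sum: 108 + 240 + 216 + 280 + 90 + 336 + 192 + 1000 = 2462.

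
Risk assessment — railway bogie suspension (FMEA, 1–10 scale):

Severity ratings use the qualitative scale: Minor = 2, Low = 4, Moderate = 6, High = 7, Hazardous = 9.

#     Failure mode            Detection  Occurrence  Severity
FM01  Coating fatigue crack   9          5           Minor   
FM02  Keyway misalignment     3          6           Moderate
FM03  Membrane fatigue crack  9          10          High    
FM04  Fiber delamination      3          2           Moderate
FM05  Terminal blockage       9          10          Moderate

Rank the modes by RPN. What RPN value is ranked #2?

540

RPN = Severity × Occurrence × Detection:
  FM01: 2 × 5 × 9 = 90
  FM02: 6 × 6 × 3 = 108
  FM03: 7 × 10 × 9 = 630
  FM04: 6 × 2 × 3 = 36
  FM05: 6 × 10 × 9 = 540
Sorted descending: 630, 540, 108, 90, 36.
The second-highest RPN is 540 (FM05).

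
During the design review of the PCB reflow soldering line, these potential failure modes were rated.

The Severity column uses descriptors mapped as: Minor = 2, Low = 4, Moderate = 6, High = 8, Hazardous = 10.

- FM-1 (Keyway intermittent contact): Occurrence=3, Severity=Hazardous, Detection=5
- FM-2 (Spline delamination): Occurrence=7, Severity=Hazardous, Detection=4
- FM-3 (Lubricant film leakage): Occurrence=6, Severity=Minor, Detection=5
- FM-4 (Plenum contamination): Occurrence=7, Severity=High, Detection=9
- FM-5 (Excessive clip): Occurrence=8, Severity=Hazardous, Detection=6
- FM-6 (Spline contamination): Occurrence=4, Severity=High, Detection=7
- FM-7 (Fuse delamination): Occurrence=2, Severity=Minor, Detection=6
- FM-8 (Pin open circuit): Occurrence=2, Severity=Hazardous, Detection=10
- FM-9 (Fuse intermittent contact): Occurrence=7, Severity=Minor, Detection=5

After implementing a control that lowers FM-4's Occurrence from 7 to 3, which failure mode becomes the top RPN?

FM-5

RPN = Severity × Occurrence × Detection:
  FM-1: 10 × 3 × 5 = 150
  FM-2: 10 × 7 × 4 = 280
  FM-3: 2 × 6 × 5 = 60
  FM-4: 8 × 7 × 9 = 504
  FM-5: 10 × 8 × 6 = 480
  FM-6: 8 × 4 × 7 = 224
  FM-7: 2 × 2 × 6 = 24
  FM-8: 10 × 2 × 10 = 200
  FM-9: 2 × 7 × 5 = 70
After action: FM-4 → 8 × 3 × 9 = 216.
Revised RPNs: FM-5=480, FM-2=280, FM-6=224, FM-4=216, FM-8=200, FM-1=150, FM-9=70, FM-3=60, FM-7=24.
Highest is now FM-5 (480).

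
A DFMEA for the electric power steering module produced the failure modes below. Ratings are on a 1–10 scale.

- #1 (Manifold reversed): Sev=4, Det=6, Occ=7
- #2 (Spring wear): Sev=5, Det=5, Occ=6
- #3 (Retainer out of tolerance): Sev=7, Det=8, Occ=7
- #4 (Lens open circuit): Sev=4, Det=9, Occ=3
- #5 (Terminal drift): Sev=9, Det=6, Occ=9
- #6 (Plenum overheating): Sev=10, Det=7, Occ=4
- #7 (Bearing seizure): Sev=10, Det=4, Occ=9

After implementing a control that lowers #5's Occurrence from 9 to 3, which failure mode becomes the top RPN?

#3

RPN = Severity × Occurrence × Detection:
  #1: 4 × 7 × 6 = 168
  #2: 5 × 6 × 5 = 150
  #3: 7 × 7 × 8 = 392
  #4: 4 × 3 × 9 = 108
  #5: 9 × 9 × 6 = 486
  #6: 10 × 4 × 7 = 280
  #7: 10 × 9 × 4 = 360
After action: #5 → 9 × 3 × 6 = 162.
Revised RPNs: #3=392, #7=360, #6=280, #1=168, #5=162, #2=150, #4=108.
Highest is now #3 (392).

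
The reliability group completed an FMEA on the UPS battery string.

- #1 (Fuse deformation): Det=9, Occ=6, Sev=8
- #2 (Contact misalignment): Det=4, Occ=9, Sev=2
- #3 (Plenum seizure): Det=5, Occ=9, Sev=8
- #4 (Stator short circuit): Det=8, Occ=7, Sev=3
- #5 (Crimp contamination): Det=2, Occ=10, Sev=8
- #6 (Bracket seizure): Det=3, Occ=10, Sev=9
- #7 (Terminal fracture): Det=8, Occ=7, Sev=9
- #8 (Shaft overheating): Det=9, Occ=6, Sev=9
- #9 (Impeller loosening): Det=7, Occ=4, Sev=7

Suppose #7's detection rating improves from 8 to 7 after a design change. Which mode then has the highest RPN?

#8

RPN = Severity × Occurrence × Detection:
  #1: 8 × 6 × 9 = 432
  #2: 2 × 9 × 4 = 72
  #3: 8 × 9 × 5 = 360
  #4: 3 × 7 × 8 = 168
  #5: 8 × 10 × 2 = 160
  #6: 9 × 10 × 3 = 270
  #7: 9 × 7 × 8 = 504
  #8: 9 × 6 × 9 = 486
  #9: 7 × 4 × 7 = 196
After action: #7 → 9 × 7 × 7 = 441.
Revised RPNs: #8=486, #7=441, #1=432, #3=360, #6=270, #9=196, #4=168, #5=160, #2=72.
Highest is now #8 (486).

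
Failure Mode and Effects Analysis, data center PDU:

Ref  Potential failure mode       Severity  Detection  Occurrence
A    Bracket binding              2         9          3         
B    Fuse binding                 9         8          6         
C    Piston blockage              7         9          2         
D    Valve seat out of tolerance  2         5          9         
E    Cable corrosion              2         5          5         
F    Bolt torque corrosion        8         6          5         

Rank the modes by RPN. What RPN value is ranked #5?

54

RPN = Severity × Occurrence × Detection:
  A: 2 × 3 × 9 = 54
  B: 9 × 6 × 8 = 432
  C: 7 × 2 × 9 = 126
  D: 2 × 9 × 5 = 90
  E: 2 × 5 × 5 = 50
  F: 8 × 5 × 6 = 240
Sorted descending: 432, 240, 126, 90, 54, 50.
The fifth-highest RPN is 54 (A).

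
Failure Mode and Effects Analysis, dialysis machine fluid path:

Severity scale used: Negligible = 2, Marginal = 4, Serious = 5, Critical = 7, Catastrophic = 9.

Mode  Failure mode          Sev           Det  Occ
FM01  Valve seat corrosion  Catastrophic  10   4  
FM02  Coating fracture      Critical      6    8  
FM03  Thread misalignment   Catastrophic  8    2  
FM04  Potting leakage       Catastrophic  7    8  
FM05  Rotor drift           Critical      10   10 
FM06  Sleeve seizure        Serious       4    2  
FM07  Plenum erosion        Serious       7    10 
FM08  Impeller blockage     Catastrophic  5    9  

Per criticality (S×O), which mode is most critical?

FM08

Criticality = Severity × Occurrence:
  FM01: 9 × 4 = 36
  FM02: 7 × 8 = 56
  FM03: 9 × 2 = 18
  FM04: 9 × 8 = 72
  FM05: 7 × 10 = 70
  FM06: 5 × 2 = 10
  FM07: 5 × 10 = 50
  FM08: 9 × 9 = 81
Highest criticality is 81 → FM08.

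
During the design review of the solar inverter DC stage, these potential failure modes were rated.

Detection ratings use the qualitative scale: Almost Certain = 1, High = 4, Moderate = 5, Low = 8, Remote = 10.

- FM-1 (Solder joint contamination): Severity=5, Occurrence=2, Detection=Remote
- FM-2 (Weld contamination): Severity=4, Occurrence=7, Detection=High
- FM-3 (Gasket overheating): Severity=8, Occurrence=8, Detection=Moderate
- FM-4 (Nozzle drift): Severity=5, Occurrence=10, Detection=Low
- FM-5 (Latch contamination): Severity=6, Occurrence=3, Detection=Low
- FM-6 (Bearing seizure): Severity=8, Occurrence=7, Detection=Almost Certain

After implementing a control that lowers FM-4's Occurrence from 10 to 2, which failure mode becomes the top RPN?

FM-3

RPN = Severity × Occurrence × Detection:
  FM-1: 5 × 2 × 10 = 100
  FM-2: 4 × 7 × 4 = 112
  FM-3: 8 × 8 × 5 = 320
  FM-4: 5 × 10 × 8 = 400
  FM-5: 6 × 3 × 8 = 144
  FM-6: 8 × 7 × 1 = 56
After action: FM-4 → 5 × 2 × 8 = 80.
Revised RPNs: FM-3=320, FM-5=144, FM-2=112, FM-1=100, FM-4=80, FM-6=56.
Highest is now FM-3 (320).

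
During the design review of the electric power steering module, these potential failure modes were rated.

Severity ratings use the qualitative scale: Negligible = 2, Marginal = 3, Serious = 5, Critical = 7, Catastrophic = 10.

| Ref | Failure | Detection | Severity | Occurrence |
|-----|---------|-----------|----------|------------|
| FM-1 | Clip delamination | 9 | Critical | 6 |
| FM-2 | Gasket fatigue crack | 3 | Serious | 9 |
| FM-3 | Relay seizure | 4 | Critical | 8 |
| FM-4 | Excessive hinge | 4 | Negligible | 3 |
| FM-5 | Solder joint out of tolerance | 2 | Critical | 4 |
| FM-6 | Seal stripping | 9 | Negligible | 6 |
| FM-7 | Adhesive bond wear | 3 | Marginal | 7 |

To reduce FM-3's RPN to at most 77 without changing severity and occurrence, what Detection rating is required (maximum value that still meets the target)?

1

FM-3: S=7, O=8, D=4 → current RPN = 224.
Fixed product = 56. Need 56 × D ≤ 77, so D ≤ 77/56 = 1.38.
Maximum integer Detection rating = 1 (gives RPN 56; D=2 would give 112 > 77).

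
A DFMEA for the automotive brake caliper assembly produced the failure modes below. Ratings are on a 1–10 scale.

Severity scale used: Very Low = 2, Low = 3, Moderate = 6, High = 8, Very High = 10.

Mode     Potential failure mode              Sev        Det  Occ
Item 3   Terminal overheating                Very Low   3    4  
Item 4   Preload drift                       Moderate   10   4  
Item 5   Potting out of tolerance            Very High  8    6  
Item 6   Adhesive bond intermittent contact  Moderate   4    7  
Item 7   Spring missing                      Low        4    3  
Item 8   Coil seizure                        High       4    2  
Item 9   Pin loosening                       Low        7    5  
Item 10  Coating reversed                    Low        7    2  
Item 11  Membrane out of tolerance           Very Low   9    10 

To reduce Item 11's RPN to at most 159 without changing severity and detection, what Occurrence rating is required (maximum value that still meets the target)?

8

Item 11: S=2, O=10, D=9 → current RPN = 180.
Fixed product = 18. Need 18 × O ≤ 159, so O ≤ 159/18 = 8.83.
Maximum integer Occurrence rating = 8 (gives RPN 144; O=9 would give 162 > 159).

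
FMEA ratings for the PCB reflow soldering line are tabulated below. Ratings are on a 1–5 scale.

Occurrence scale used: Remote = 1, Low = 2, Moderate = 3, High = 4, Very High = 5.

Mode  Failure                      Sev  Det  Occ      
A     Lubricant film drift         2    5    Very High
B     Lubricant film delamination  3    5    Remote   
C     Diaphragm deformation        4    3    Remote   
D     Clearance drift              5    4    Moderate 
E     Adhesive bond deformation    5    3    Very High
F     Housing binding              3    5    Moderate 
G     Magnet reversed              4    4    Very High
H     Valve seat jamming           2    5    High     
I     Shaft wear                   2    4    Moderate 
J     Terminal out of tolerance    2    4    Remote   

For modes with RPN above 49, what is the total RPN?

265

RPN = Severity × Occurrence × Detection:
  A: 2 × 5 × 5 = 50
  B: 3 × 1 × 5 = 15
  C: 4 × 1 × 3 = 12
  D: 5 × 3 × 4 = 60
  E: 5 × 5 × 3 = 75
  F: 3 × 3 × 5 = 45
  G: 4 × 5 × 4 = 80
  H: 2 × 4 × 5 = 40
  I: 2 × 3 × 4 = 24
  J: 2 × 1 × 4 = 8
RPN > 49: A (50), D (60), E (75), G (80).
Sum: 50 + 60 + 75 + 80 = 265.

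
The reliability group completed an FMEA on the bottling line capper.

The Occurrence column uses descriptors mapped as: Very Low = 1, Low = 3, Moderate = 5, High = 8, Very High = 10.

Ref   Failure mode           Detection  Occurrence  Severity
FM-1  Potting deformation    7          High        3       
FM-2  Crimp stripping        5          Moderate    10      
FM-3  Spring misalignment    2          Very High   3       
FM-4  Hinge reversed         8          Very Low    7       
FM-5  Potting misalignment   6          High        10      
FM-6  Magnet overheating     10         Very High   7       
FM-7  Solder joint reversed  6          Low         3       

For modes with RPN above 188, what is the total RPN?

1430

RPN = Severity × Occurrence × Detection:
  FM-1: 3 × 8 × 7 = 168
  FM-2: 10 × 5 × 5 = 250
  FM-3: 3 × 10 × 2 = 60
  FM-4: 7 × 1 × 8 = 56
  FM-5: 10 × 8 × 6 = 480
  FM-6: 7 × 10 × 10 = 700
  FM-7: 3 × 3 × 6 = 54
RPN > 188: FM-2 (250), FM-5 (480), FM-6 (700).
Sum: 250 + 480 + 700 = 1430.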